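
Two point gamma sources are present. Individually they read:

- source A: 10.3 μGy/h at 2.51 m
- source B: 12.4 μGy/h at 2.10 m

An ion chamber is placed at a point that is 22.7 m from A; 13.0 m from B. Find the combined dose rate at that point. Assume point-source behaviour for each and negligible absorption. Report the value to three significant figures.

0.450 μGy/h

Each source contributes Iᵢ·(dᵢ/rᵢ)²; contributions add.
A: 10.3 × (2.51/22.7)² = 0.1259 μGy/h
B: 12.4 × (2.10/13.0)² = 0.3236 μGy/h
Total = 0.1259 + 0.3236 = 0.4495 μGy/h.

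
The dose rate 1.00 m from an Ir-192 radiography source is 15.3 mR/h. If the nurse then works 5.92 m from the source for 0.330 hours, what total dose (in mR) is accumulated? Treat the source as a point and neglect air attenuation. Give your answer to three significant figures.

By the inverse-square law, rate at 5.92 m:
(1.00/5.92)² = 0.02853, so 15.3 × 0.02853 = 0.4365 mR/h.
Dose = rate × time = 0.4365 mR/h × 0.3300 h = 0.1440 mR.

0.144 mR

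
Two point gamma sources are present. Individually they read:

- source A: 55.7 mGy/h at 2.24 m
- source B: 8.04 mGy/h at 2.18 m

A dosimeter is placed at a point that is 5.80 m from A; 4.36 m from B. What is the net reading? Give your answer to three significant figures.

10.3 mGy/h

By superposition, sum each source's inverse-square contribution:
A: 55.7 × (2.24/5.80)² = 8.308 mGy/h
B: 8.04 × (2.18/4.36)² = 2.010 mGy/h
Total = 8.308 + 2.010 = 10.32 mGy/h.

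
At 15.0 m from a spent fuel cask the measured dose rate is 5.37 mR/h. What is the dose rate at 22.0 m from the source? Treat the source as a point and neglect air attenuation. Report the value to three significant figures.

2.50 mR/h

Intensity scales as (d₁/d₂)², so scaling from 15.0 m to 22.0 m:
(15.0/22.0)² = 0.4649, so 5.37 × 0.4649 = 2.497 mR/h.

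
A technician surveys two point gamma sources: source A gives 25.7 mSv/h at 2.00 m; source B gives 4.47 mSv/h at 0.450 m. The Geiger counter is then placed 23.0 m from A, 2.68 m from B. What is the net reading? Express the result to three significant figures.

Each source contributes Iᵢ·(dᵢ/rᵢ)²; contributions add.
A: 25.7 × (2.00/23.0)² = 0.1943 mSv/h
B: 4.47 × (0.450/2.68)² = 0.1260 mSv/h
Total = 0.1943 + 0.1260 = 0.3203 mSv/h.

0.320 mSv/h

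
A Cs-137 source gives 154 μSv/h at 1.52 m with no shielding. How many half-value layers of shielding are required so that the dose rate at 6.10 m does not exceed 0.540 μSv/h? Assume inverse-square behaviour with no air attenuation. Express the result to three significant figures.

4.15 half-value layers

At 6.10 m, distance alone gives (1.52/6.10)² = 0.06209, so 154 × 0.06209 = 9.562 μSv/h.
Further attenuation needed: 9.562/0.540 = 17.71.
n = log₂(17.71) = 4.146 half-value layers.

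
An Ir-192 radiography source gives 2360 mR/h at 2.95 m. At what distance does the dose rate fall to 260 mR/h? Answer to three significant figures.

8.89 m

Intensity scales as (d₁/d₂)², so d₂ = d₁·√(I₁/I₂).
I₁/I₂ = 2360/260 = 9.077, so d₂ = 2.95 × √9.077 = 8.888 m.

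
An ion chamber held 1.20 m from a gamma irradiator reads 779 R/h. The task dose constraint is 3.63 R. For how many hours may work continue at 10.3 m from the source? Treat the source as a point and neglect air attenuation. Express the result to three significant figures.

0.343 h

Applying the 1/r² law, rate at 10.3 m:
(1.20/10.3)² = 0.01357, so 779 × 0.01357 = 10.57 R/h.
Stay time = 3.63 R ÷ 10.57 R/h = 0.3434 h.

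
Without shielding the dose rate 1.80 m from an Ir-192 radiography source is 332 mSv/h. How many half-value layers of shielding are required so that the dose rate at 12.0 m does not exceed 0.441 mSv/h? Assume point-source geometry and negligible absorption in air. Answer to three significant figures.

4.08 half-value layers

At 12.0 m, distance alone gives 332 × (1.80/12.0)² = 332 × 0.02250 = 7.470 mSv/h.
Further attenuation needed: 7.470/0.441 = 16.94.
n = log₂(16.94) = 4.082 half-value layers.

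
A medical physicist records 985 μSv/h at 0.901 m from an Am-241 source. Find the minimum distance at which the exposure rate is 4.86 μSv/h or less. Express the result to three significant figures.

Intensity scales as (d₁/d₂)², so d₂ = d₁·√(I₁/I₂).
I₁/I₂ = 985/4.86 = 202.7, so d₂ = 0.901 × √202.7 = 12.83 m.

12.8 m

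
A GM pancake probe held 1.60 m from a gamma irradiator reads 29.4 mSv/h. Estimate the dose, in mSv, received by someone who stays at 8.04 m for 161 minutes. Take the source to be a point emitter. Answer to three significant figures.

3.12 mSv

Intensity scales as (d₁/d₂)², so rate at 8.04 m:
29.4 × (1.60/8.04)² = 29.4 × 0.03960 = 1.164 mSv/h.
Dose = rate × time = 1.164 mSv/h × 2.683 h = 3.123 mSv.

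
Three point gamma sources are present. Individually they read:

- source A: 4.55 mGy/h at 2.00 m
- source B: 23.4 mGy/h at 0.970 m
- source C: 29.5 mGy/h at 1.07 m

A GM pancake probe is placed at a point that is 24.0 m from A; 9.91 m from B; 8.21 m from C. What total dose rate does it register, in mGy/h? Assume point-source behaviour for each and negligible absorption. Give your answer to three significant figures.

By superposition, sum each source's inverse-square contribution:
A: 4.55 × (2.00/24.0)² = 0.03160 mGy/h
B: 23.4 × (0.970/9.91)² = 0.2242 mGy/h
C: 29.5 × (1.07/8.21)² = 0.5011 mGy/h
Total = 0.03160 + 0.2242 + 0.5011 = 0.7569 mGy/h.

0.757 mGy/h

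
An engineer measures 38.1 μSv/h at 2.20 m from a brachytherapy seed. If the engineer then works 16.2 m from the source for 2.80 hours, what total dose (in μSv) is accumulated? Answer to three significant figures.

1.97 μSv

By the inverse-square law, rate at 16.2 m:
38.1 × (2.20/16.2)² = 38.1 × 0.01844 = 0.7026 μSv/h.
Dose = rate × time = 0.7026 μSv/h × 2.800 h = 1.967 μSv.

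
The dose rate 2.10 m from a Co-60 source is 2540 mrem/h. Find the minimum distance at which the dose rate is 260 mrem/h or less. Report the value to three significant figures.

6.56 m

Since intensity falls as 1/r², d₂ = d₁·√(I₁/I₂).
I₁/I₂ = 2540/260 = 9.769, so d₂ = 2.10 × √9.769 = 6.564 m.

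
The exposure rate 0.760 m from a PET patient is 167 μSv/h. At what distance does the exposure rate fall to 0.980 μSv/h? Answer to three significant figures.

9.92 m

By the inverse-square law, d₂ = d₁·√(I₁/I₂).
I₁/I₂ = 167/0.980 = 170.4, so d₂ = 0.760 × √170.4 = 9.921 m.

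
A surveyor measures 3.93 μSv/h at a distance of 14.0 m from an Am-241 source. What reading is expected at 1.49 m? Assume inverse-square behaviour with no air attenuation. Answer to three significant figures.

By the inverse-square law, the rate at 1.49 m is
(14.0/1.49)² = 88.28, so 3.93 × 88.28 = 346.9 μSv/h.

347 μSv/h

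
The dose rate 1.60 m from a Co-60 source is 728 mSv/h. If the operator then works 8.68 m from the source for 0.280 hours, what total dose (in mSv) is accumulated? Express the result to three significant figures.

Applying the 1/r² law, rate at 8.68 m:
728 × (1.60/8.68)² = 728 × 0.03398 = 24.74 mSv/h.
Dose = rate × time = 24.74 mSv/h × 0.2800 h = 6.927 mSv.

6.93 mSv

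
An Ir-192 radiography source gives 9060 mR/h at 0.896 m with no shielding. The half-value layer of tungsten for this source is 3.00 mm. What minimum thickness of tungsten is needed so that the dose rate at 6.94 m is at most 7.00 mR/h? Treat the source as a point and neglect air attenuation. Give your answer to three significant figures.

At 6.94 m, distance alone gives 9060 × (0.896/6.94)² = 9060 × 0.01667 = 151.0 mR/h.
Further attenuation needed: 151.0/7.00 = 21.57.
n = log₂(21.57) = 4.431 half-value layers.
Thickness = 4.431 × 3.00 mm = 13.29 mm.

13.3 mm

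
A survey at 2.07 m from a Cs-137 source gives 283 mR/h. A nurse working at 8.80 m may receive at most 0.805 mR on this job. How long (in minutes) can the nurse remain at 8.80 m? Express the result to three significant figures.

Intensity scales as (d₁/d₂)², so rate at 8.80 m:
283 × (2.07/8.80)² = 283 × 0.05533 = 15.66 mR/h.
Stay time = 0.805 mR ÷ 15.66 mR/h = 0.05140 h = 3.084 min.

3.08 min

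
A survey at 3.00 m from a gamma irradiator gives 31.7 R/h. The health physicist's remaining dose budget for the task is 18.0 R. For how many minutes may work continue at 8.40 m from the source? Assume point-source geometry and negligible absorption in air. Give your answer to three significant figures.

267 min

Since intensity falls as 1/r², rate at 8.40 m:
(3.00/8.40)² = 0.1276, so 31.7 × 0.1276 = 4.045 R/h.
Stay time = 18.0 R ÷ 4.045 R/h = 4.450 h = 267.0 min.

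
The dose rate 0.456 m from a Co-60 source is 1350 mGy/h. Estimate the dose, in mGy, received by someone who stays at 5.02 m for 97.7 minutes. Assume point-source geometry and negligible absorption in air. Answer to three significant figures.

18.1 mGy

Applying the 1/r² law, rate at 5.02 m:
1350 × (0.456/5.02)² = 1350 × 0.008251 = 11.14 mGy/h.
Dose = rate × time = 11.14 mGy/h × 1.628 h = 18.14 mGy.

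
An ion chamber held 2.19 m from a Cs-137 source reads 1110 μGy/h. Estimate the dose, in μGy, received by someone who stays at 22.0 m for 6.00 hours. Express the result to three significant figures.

66.0 μGy

Since intensity falls as 1/r², rate at 22.0 m:
(2.19/22.0)² = 0.009909, so 1110 × 0.009909 = 11.00 μGy/h.
Dose = rate × time = 11.00 μGy/h × 6.000 h = 66.00 μGy.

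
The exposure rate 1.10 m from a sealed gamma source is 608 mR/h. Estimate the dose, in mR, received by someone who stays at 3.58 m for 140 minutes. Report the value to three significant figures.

Intensity scales as (d₁/d₂)², so rate at 3.58 m:
608 × (1.10/3.58)² = 608 × 0.09441 = 57.40 mR/h.
Dose = rate × time = 57.40 mR/h × 2.333 h = 133.9 mR.

134 mR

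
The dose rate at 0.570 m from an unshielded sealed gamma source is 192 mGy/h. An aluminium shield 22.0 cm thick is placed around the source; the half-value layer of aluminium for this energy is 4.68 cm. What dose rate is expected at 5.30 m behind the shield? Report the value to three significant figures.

Distance alone: 192 × (0.570/5.30)² = 192 × 0.01157 = 2.221 mGy/h.
Shield: 22.0/4.68 = 4.701 half-value layers → attenuation 2^(−4.701) = 0.03845.
Combined: 2.221 × 0.03845 = 0.08540 mGy/h.

0.0854 mGy/h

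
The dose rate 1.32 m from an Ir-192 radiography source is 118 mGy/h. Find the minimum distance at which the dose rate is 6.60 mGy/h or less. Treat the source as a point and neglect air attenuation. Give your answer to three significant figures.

Applying the 1/r² law, d₂ = d₁·√(I₁/I₂).
I₁/I₂ = 118/6.60 = 17.88, so d₂ = 1.32 × √17.88 = 5.582 m.

5.58 m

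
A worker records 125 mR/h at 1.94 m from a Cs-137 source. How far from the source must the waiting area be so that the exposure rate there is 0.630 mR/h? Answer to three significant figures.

27.3 m

Since intensity falls as 1/r², d₂ = d₁·√(I₁/I₂).
I₁/I₂ = 125/0.630 = 198.4, so d₂ = 1.94 × √198.4 = 27.33 m.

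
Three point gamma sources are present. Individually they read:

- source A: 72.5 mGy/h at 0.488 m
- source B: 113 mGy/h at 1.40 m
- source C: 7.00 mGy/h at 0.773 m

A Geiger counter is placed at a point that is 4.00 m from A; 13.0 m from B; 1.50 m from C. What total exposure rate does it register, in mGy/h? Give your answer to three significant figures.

By superposition, sum each source's inverse-square contribution:
A: 72.5 × (0.488/4.00)² = 1.079 mGy/h
B: 113 × (1.40/13.0)² = 1.311 mGy/h
C: 7.00 × (0.773/1.50)² = 1.859 mGy/h
Total = 1.079 + 1.311 + 1.859 = 4.249 mGy/h.

4.25 mGy/h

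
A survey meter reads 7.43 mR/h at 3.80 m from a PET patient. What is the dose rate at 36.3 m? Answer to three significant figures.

Intensity scales as (d₁/d₂)², so the rate at 36.3 m is
(3.80/36.3)² = 0.01096, so 7.43 × 0.01096 = 0.08143 mR/h.

0.0814 mR/h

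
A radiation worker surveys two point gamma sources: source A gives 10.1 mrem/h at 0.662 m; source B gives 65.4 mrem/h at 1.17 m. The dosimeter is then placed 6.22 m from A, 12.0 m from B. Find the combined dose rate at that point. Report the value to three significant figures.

Each source contributes Iᵢ·(dᵢ/rᵢ)²; contributions add.
A: 10.1 × (0.662/6.22)² = 0.1144 mrem/h
B: 65.4 × (1.17/12.0)² = 0.6217 mrem/h
Total = 0.1144 + 0.6217 = 0.7361 mrem/h.

0.736 mrem/h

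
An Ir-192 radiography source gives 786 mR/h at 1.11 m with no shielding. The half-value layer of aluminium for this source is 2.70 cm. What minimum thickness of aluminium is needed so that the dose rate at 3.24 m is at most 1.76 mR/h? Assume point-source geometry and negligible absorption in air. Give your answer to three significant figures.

At 3.24 m, distance alone gives 786 × (1.11/3.24)² = 786 × 0.1174 = 92.28 mR/h.
Further attenuation needed: 92.28/1.76 = 52.43.
n = log₂(52.43) = 5.712 half-value layers.
Thickness = 5.712 × 2.70 cm = 15.42 cm.

15.4 cm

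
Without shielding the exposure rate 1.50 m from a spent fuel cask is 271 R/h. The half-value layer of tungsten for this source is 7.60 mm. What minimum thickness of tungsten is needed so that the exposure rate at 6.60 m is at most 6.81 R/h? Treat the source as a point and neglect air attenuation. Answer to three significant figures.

7.90 mm

At 6.60 m, distance alone gives (1.50/6.60)² = 0.05165, so 271 × 0.05165 = 14.00 R/h.
Further attenuation needed: 14.00/6.81 = 2.056.
n = log₂(2.056) = 1.040 half-value layers.
Thickness = 1.040 × 7.60 mm = 7.904 mm.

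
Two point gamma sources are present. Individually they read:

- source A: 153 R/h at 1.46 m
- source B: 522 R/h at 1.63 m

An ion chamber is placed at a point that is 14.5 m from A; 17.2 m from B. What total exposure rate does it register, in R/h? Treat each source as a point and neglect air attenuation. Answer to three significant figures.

By superposition, sum each source's inverse-square contribution:
A: 153 × (1.46/14.5)² = 1.551 R/h
B: 522 × (1.63/17.2)² = 4.688 R/h
Total = 1.551 + 4.688 = 6.239 R/h.

6.24 R/h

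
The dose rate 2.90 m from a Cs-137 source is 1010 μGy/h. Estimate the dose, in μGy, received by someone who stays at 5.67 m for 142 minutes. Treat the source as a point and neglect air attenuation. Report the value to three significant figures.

Using I₁d₁² = I₂d₂², rate at 5.67 m:
(2.90/5.67)² = 0.2616, so 1010 × 0.2616 = 264.2 μGy/h.
Dose = rate × time = 264.2 μGy/h × 2.367 h = 625.4 μGy.

625 μGy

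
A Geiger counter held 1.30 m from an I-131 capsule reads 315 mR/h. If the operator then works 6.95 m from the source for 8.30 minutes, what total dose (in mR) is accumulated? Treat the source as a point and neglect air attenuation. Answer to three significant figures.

1.52 mR

Applying the 1/r² law, rate at 6.95 m:
315 × (1.30/6.95)² = 315 × 0.03499 = 11.02 mR/h.
Dose = rate × time = 11.02 mR/h × 0.1383 h = 1.524 mR.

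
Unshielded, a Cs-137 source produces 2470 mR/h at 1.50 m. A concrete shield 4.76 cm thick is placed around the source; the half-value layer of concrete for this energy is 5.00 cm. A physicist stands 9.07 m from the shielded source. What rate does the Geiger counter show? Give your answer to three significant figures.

Distance alone: 2470 × (1.50/9.07)² = 2470 × 0.02735 = 67.55 mR/h.
Shield: 4.76/5.00 = 0.9520 half-value layers → attenuation 2^(−0.9520) = 0.5169.
Combined: 67.55 × 0.5169 = 34.92 mR/h.

34.9 mR/h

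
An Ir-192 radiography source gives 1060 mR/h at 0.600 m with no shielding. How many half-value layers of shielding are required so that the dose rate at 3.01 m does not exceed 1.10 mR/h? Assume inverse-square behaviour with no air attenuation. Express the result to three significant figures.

At 3.01 m, distance alone gives (0.600/3.01)² = 0.03973, so 1060 × 0.03973 = 42.11 mR/h.
Further attenuation needed: 42.11/1.10 = 38.28.
n = log₂(38.28) = 5.259 half-value layers.

5.26 half-value layers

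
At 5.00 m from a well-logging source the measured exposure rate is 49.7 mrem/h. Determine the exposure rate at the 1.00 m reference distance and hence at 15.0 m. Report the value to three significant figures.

Intensity scales as (d₁/d₂)², so
At 1.00 m: (5.00/1.00)² = 25.00, so 49.7 × 25.00 = 1242 mrem/h
At 15.0 m: 1242 × (1.00/15.0)² = 1242 × 0.004444 = 5.519 mrem/h.

1240 mrem/h; 5.52 mrem/h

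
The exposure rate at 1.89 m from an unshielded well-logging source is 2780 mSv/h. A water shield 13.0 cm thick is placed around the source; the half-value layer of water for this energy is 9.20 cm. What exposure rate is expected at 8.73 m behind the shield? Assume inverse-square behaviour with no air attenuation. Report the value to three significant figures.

48.9 mSv/h

Distance alone: 2780 × (1.89/8.73)² = 2780 × 0.04687 = 130.3 mSv/h.
Shield: 13.0/9.20 = 1.413 half-value layers → attenuation 2^(−1.413) = 0.3755.
Combined: 130.3 × 0.3755 = 48.93 mSv/h.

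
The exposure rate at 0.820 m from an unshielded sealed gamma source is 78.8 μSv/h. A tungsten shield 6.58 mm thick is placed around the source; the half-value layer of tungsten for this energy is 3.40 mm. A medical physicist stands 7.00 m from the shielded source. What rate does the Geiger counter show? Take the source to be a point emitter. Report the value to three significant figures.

0.283 μSv/h

Distance alone: 78.8 × (0.820/7.00)² = 78.8 × 0.01372 = 1.081 μSv/h.
Shield: 6.58/3.40 = 1.935 half-value layers → attenuation 2^(−1.935) = 0.2615.
Combined: 1.081 × 0.2615 = 0.2827 μSv/h.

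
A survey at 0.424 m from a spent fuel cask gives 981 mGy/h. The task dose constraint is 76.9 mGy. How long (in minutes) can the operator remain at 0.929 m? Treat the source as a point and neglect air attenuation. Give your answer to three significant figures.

22.6 min

Applying the 1/r² law, rate at 0.929 m:
(0.424/0.929)² = 0.2083, so 981 × 0.2083 = 204.3 mGy/h.
Stay time = 76.9 mGy ÷ 204.3 mGy/h = 0.3764 h = 22.58 min.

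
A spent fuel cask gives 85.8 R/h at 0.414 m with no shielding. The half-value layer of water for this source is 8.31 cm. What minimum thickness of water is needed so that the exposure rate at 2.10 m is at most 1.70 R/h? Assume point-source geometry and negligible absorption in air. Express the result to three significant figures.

8.08 cm

At 2.10 m, distance alone gives (0.414/2.10)² = 0.03887, so 85.8 × 0.03887 = 3.335 R/h.
Further attenuation needed: 3.335/1.70 = 1.962.
n = log₂(1.962) = 0.9723 half-value layers.
Thickness = 0.9723 × 8.31 cm = 8.080 cm.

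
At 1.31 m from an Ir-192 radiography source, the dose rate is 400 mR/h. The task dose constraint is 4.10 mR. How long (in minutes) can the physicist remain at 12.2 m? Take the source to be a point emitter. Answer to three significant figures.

53.3 min

By the inverse-square law, rate at 12.2 m:
400 × (1.31/12.2)² = 400 × 0.01153 = 4.612 mR/h.
Stay time = 4.10 mR ÷ 4.612 mR/h = 0.8890 h = 53.34 min.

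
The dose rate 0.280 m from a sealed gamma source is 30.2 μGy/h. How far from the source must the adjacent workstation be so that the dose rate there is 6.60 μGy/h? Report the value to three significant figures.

0.599 m

Since intensity falls as 1/r², d₂ = d₁·√(I₁/I₂).
I₁/I₂ = 30.2/6.60 = 4.576, so d₂ = 0.280 × √4.576 = 0.5990 m.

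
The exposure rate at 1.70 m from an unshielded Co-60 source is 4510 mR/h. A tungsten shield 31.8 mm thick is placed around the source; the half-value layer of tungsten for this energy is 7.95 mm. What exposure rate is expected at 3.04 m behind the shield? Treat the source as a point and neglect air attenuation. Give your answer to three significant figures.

88.1 mR/h

Distance alone: (1.70/3.04)² = 0.3127, so 4510 × 0.3127 = 1410 mR/h.
Shield: 31.8/7.95 = 4.000 half-value layers → attenuation 2^(−4.000) = 0.06250.
Combined: 1410 × 0.06250 = 88.12 mR/h.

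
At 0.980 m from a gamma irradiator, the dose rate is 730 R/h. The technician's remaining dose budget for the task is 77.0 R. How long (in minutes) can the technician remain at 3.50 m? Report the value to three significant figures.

Using I₁d₁² = I₂d₂², rate at 3.50 m:
(0.980/3.50)² = 0.07840, so 730 × 0.07840 = 57.23 R/h.
Stay time = 77.0 R ÷ 57.23 R/h = 1.345 h = 80.70 min.

80.7 min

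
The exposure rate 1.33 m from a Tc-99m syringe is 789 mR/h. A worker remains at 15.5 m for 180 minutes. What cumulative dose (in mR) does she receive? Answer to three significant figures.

17.4 mR

Applying the 1/r² law, rate at 15.5 m:
789 × (1.33/15.5)² = 789 × 0.007363 = 5.809 mR/h.
Dose = rate × time = 5.809 mR/h × 3.000 h = 17.43 mR.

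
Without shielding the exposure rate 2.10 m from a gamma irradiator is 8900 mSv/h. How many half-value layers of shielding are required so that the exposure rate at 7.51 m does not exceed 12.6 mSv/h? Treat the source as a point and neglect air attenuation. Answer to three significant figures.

5.79 half-value layers

At 7.51 m, distance alone gives 8900 × (2.10/7.51)² = 8900 × 0.07819 = 695.9 mSv/h.
Further attenuation needed: 695.9/12.6 = 55.23.
n = log₂(55.23) = 5.787 half-value layers.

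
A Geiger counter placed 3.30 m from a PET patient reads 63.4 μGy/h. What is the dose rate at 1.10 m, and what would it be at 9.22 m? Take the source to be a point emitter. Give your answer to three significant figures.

571 μGy/h; 8.12 μGy/h

By the inverse-square law,
At 1.10 m: 63.4 × (3.30/1.10)² = 63.4 × 9.000 = 570.6 μGy/h
At 9.22 m: 570.6 × (1.10/9.22)² = 570.6 × 0.01423 = 8.120 μGy/h.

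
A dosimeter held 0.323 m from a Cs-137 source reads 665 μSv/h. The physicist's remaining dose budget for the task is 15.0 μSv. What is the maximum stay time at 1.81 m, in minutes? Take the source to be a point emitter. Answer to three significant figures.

Applying the 1/r² law, rate at 1.81 m:
665 × (0.323/1.81)² = 665 × 0.03185 = 21.18 μSv/h.
Stay time = 15.0 μSv ÷ 21.18 μSv/h = 0.7082 h = 42.49 min.

42.5 min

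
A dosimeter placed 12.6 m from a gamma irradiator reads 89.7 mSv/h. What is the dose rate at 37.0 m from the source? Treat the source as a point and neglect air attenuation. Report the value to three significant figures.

Applying the 1/r² law, scaling from 12.6 m to 37.0 m:
(12.6/37.0)² = 0.1160, so 89.7 × 0.1160 = 10.41 mSv/h.

10.4 mSv/h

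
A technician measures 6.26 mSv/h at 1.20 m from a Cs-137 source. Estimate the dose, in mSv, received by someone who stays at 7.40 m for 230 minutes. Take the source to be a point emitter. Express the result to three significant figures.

By the inverse-square law, rate at 7.40 m:
6.26 × (1.20/7.40)² = 6.26 × 0.02630 = 0.1646 mSv/h.
Dose = rate × time = 0.1646 mSv/h × 3.833 h = 0.6309 mSv.

0.631 mSv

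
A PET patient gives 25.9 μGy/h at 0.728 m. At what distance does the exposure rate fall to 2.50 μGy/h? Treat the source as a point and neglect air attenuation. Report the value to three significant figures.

Since intensity falls as 1/r², d₂ = d₁·√(I₁/I₂).
I₁/I₂ = 25.9/2.50 = 10.36, so d₂ = 0.728 × √10.36 = 2.343 m.

2.34 m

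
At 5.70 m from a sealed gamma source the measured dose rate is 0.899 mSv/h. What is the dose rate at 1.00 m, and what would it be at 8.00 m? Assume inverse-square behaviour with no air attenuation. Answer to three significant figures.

29.2 mSv/h; 0.456 mSv/h

Intensity scales as (d₁/d₂)², so
At 1.00 m: (5.70/1.00)² = 32.49, so 0.899 × 32.49 = 29.21 mSv/h
At 8.00 m: (1.00/8.00)² = 0.01562, so 29.21 × 0.01562 = 0.4563 mSv/h.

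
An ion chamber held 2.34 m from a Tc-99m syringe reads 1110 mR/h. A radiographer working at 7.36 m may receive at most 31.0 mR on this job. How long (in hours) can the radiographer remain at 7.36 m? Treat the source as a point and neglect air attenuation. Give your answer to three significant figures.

0.276 h

Using I₁d₁² = I₂d₂², rate at 7.36 m:
1110 × (2.34/7.36)² = 1110 × 0.1011 = 112.2 mR/h.
Stay time = 31.0 mR ÷ 112.2 mR/h = 0.2763 h.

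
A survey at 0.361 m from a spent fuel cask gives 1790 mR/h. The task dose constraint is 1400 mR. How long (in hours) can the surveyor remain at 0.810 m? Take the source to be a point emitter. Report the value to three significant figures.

Applying the 1/r² law, rate at 0.810 m:
(0.361/0.810)² = 0.1986, so 1790 × 0.1986 = 355.5 mR/h.
Stay time = 1400 mR ÷ 355.5 mR/h = 3.938 h.

3.94 h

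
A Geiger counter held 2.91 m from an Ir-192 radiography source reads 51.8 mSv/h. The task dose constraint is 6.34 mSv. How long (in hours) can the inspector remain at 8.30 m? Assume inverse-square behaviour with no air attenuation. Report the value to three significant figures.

Using I₁d₁² = I₂d₂², rate at 8.30 m:
51.8 × (2.91/8.30)² = 51.8 × 0.1229 = 6.366 mSv/h.
Stay time = 6.34 mSv ÷ 6.366 mSv/h = 0.9959 h.

0.996 h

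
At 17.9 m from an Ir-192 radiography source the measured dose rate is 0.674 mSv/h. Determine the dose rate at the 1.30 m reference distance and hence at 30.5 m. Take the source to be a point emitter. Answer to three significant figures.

128 mSv/h; 0.232 mSv/h

By the inverse-square law,
At 1.30 m: (17.9/1.30)² = 189.6, so 0.674 × 189.6 = 127.8 mSv/h
At 30.5 m: (1.30/30.5)² = 0.001817, so 127.8 × 0.001817 = 0.2322 mSv/h.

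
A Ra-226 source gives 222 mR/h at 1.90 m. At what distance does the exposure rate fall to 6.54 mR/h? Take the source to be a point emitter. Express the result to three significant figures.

By the inverse-square law, d₂ = d₁·√(I₁/I₂).
I₁/I₂ = 222/6.54 = 33.94, so d₂ = 1.90 × √33.94 = 11.07 m.

11.1 m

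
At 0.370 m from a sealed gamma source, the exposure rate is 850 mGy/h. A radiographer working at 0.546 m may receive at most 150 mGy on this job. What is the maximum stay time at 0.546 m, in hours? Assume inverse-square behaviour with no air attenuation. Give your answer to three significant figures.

0.384 h

Since intensity falls as 1/r², rate at 0.546 m:
(0.370/0.546)² = 0.4592, so 850 × 0.4592 = 390.3 mGy/h.
Stay time = 150 mGy ÷ 390.3 mGy/h = 0.3843 h.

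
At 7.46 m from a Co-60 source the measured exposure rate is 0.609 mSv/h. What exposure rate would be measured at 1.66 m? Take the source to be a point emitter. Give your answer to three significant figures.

12.3 mSv/h

Applying the 1/r² law, scaling from 7.46 m to 1.66 m:
(7.46/1.66)² = 20.20, so 0.609 × 20.20 = 12.30 mSv/h.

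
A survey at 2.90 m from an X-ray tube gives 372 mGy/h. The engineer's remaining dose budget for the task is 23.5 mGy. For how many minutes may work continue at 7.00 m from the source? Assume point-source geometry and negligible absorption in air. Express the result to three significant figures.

Applying the 1/r² law, rate at 7.00 m:
(2.90/7.00)² = 0.1716, so 372 × 0.1716 = 63.84 mGy/h.
Stay time = 23.5 mGy ÷ 63.84 mGy/h = 0.3681 h = 22.09 min.

22.1 min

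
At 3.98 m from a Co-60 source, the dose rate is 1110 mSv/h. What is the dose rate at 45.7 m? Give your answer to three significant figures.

Since intensity falls as 1/r², the rate at 45.7 m is
(3.98/45.7)² = 0.007585, so 1110 × 0.007585 = 8.419 mSv/h.

8.42 mSv/h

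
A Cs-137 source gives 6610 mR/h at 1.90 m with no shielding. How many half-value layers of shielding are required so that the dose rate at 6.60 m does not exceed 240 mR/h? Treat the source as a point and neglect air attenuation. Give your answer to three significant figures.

At 6.60 m, distance alone gives 6610 × (1.90/6.60)² = 6610 × 0.08287 = 547.8 mR/h.
Further attenuation needed: 547.8/240 = 2.282.
n = log₂(2.282) = 1.190 half-value layers.

1.19 half-value layers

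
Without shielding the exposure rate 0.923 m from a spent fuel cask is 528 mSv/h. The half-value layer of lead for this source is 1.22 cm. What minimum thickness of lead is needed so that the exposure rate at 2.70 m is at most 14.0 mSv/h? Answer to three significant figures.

At 2.70 m, distance alone gives (0.923/2.70)² = 0.1169, so 528 × 0.1169 = 61.72 mSv/h.
Further attenuation needed: 61.72/14.0 = 4.409.
n = log₂(4.409) = 2.140 half-value layers.
Thickness = 2.140 × 1.22 cm = 2.611 cm.

2.61 cm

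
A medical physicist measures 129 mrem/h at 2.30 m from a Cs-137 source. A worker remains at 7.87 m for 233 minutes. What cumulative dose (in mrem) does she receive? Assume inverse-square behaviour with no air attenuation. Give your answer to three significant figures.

Using I₁d₁² = I₂d₂², rate at 7.87 m:
129 × (2.30/7.87)² = 129 × 0.08541 = 11.02 mrem/h.
Dose = rate × time = 11.02 mrem/h × 3.883 h = 42.79 mrem.

42.8 mrem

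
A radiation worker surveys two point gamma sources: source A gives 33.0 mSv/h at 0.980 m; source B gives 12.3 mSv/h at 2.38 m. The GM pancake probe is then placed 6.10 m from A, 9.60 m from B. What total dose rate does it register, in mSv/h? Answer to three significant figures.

By superposition, sum each source's inverse-square contribution:
A: 33.0 × (0.980/6.10)² = 0.8517 mSv/h
B: 12.3 × (2.38/9.60)² = 0.7560 mSv/h
Total = 0.8517 + 0.7560 = 1.608 mSv/h.

1.61 mSv/h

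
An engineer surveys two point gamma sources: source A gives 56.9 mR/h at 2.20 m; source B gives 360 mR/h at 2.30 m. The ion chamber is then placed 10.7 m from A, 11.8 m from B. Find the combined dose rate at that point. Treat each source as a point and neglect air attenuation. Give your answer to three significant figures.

Each source contributes Iᵢ·(dᵢ/rᵢ)²; contributions add.
A: 56.9 × (2.20/10.7)² = 2.405 mR/h
B: 360 × (2.30/11.8)² = 13.68 mR/h
Total = 2.405 + 13.68 = 16.09 mR/h.

16.1 mR/h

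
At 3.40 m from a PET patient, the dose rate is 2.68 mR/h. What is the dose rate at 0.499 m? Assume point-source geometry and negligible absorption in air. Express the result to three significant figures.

124 mR/h

Intensity scales as (d₁/d₂)², so the rate at 0.499 m is
(3.40/0.499)² = 46.43, so 2.68 × 46.43 = 124.4 mR/h.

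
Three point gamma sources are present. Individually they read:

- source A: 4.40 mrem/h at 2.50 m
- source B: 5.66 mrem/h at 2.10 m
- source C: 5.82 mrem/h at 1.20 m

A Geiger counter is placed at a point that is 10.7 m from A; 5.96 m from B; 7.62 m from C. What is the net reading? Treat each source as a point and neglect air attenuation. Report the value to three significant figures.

By superposition, sum each source's inverse-square contribution:
A: 4.40 × (2.50/10.7)² = 0.2402 mrem/h
B: 5.66 × (2.10/5.96)² = 0.7027 mrem/h
C: 5.82 × (1.20/7.62)² = 0.1443 mrem/h
Total = 0.2402 + 0.7027 + 0.1443 = 1.087 mrem/h.

1.09 mrem/h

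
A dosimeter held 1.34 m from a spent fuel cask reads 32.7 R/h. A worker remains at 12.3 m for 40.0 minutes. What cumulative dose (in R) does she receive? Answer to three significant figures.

0.259 R

Intensity scales as (d₁/d₂)², so rate at 12.3 m:
32.7 × (1.34/12.3)² = 32.7 × 0.01187 = 0.3881 R/h.
Dose = rate × time = 0.3881 R/h × 0.6667 h = 0.2587 R.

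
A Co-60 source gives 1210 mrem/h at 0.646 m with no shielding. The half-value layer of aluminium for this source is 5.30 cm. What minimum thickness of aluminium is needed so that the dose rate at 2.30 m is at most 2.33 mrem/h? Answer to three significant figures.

28.4 cm

At 2.30 m, distance alone gives (0.646/2.30)² = 0.07889, so 1210 × 0.07889 = 95.46 mrem/h.
Further attenuation needed: 95.46/2.33 = 40.97.
n = log₂(40.97) = 5.356 half-value layers.
Thickness = 5.356 × 5.30 cm = 28.39 cm.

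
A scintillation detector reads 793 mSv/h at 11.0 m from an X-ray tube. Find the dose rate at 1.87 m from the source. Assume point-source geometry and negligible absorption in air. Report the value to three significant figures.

Using I₁d₁² = I₂d₂², the rate at 1.87 m is
793 × (11.0/1.87)² = 793 × 34.60 = 27440 mSv/h.

27400 mSv/h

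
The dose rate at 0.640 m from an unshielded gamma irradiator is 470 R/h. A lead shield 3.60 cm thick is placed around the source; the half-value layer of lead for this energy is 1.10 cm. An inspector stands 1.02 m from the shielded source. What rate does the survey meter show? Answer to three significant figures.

19.1 R/h

Distance alone: 470 × (0.640/1.02)² = 470 × 0.3937 = 185.0 R/h.
Shield: 3.60/1.10 = 3.273 half-value layers → attenuation 2^(−3.273) = 0.1034.
Combined: 185.0 × 0.1034 = 19.13 R/h.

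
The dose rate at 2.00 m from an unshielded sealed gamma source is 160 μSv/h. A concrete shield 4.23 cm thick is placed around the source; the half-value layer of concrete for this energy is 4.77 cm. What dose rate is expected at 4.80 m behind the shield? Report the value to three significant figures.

15.0 μSv/h

Distance alone: (2.00/4.80)² = 0.1736, so 160 × 0.1736 = 27.78 μSv/h.
Shield: 4.23/4.77 = 0.8868 half-value layers → attenuation 2^(−0.8868) = 0.5408.
Combined: 27.78 × 0.5408 = 15.02 μSv/h.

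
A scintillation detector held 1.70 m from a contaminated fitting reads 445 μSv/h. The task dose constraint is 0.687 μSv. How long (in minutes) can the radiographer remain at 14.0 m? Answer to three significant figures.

By the inverse-square law, rate at 14.0 m:
(1.70/14.0)² = 0.01474, so 445 × 0.01474 = 6.559 μSv/h.
Stay time = 0.687 μSv ÷ 6.559 μSv/h = 0.1047 h = 6.282 min.

6.28 min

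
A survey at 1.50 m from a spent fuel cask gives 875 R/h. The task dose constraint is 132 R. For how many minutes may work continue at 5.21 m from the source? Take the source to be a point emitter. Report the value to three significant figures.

109 min

Intensity scales as (d₁/d₂)², so rate at 5.21 m:
875 × (1.50/5.21)² = 875 × 0.08289 = 72.53 R/h.
Stay time = 132 R ÷ 72.53 R/h = 1.820 h = 109.2 min.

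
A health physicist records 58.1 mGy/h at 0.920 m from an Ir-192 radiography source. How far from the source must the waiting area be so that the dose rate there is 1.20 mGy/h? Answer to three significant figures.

6.40 m

Applying the 1/r² law, d₂ = d₁·√(I₁/I₂).
I₁/I₂ = 58.1/1.20 = 48.42, so d₂ = 0.920 × √48.42 = 6.402 m.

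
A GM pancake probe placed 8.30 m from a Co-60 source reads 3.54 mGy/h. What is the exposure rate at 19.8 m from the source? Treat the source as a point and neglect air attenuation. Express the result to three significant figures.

Using I₁d₁² = I₂d₂², scaling from 8.30 m to 19.8 m:
3.54 × (8.30/19.8)² = 3.54 × 0.1757 = 0.6220 mGy/h.

0.622 mGy/h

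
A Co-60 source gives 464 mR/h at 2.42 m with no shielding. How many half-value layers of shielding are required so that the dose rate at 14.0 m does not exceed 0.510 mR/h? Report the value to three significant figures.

4.76 half-value layers

At 14.0 m, distance alone gives 464 × (2.42/14.0)² = 464 × 0.02988 = 13.86 mR/h.
Further attenuation needed: 13.86/0.510 = 27.18.
n = log₂(27.18) = 4.764 half-value layers.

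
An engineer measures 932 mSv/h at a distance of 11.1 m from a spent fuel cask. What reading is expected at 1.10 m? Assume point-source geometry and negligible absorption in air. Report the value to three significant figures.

Using I₁d₁² = I₂d₂², the rate at 1.10 m is
(11.1/1.10)² = 101.8, so 932 × 101.8 = 94880 mSv/h.

94900 mSv/h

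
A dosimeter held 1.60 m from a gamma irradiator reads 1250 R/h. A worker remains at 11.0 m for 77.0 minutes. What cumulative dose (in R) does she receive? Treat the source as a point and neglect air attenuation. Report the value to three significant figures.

Applying the 1/r² law, rate at 11.0 m:
(1.60/11.0)² = 0.02116, so 1250 × 0.02116 = 26.45 R/h.
Dose = rate × time = 26.45 R/h × 1.283 h = 33.94 R.

33.9 R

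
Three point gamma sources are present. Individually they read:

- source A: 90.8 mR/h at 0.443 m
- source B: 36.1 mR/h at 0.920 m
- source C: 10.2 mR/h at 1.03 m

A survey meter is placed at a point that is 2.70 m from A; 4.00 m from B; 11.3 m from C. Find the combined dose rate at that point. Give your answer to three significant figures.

Each source contributes Iᵢ·(dᵢ/rᵢ)²; contributions add.
A: 90.8 × (0.443/2.70)² = 2.444 mR/h
B: 36.1 × (0.920/4.00)² = 1.910 mR/h
C: 10.2 × (1.03/11.3)² = 0.08475 mR/h
Total = 2.444 + 1.910 + 0.08475 = 4.439 mR/h.

4.44 mR/h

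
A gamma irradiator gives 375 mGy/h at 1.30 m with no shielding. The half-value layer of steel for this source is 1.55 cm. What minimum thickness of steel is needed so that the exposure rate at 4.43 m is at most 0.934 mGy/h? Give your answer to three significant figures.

At 4.43 m, distance alone gives (1.30/4.43)² = 0.08612, so 375 × 0.08612 = 32.30 mGy/h.
Further attenuation needed: 32.30/0.934 = 34.58.
n = log₂(34.58) = 5.112 half-value layers.
Thickness = 5.112 × 1.55 cm = 7.924 cm.

7.92 cm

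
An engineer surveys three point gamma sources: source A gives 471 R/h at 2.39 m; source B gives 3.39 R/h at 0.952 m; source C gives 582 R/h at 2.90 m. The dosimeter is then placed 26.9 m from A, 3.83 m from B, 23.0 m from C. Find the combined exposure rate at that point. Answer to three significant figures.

13.2 R/h

By superposition, sum each source's inverse-square contribution:
A: 471 × (2.39/26.9)² = 3.718 R/h
B: 3.39 × (0.952/3.83)² = 0.2094 R/h
C: 582 × (2.90/23.0)² = 9.253 R/h
Total = 3.718 + 0.2094 + 9.253 = 13.18 R/h.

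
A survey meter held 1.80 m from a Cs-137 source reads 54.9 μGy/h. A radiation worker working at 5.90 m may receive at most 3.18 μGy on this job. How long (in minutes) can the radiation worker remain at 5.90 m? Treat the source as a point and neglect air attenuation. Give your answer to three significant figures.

Intensity scales as (d₁/d₂)², so rate at 5.90 m:
(1.80/5.90)² = 0.09308, so 54.9 × 0.09308 = 5.110 μGy/h.
Stay time = 3.18 μGy ÷ 5.110 μGy/h = 0.6223 h = 37.34 min.

37.3 min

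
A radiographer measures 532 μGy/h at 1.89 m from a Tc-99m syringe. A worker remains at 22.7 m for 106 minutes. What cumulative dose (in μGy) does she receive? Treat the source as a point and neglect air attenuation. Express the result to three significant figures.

Since intensity falls as 1/r², rate at 22.7 m:
(1.89/22.7)² = 0.006932, so 532 × 0.006932 = 3.688 μGy/h.
Dose = rate × time = 3.688 μGy/h × 1.767 h = 6.517 μGy.

6.52 μGy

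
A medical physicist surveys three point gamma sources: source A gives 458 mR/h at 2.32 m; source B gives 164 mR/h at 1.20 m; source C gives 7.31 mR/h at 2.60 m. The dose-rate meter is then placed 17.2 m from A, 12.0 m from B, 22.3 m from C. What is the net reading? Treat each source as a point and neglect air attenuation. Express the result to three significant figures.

By superposition, sum each source's inverse-square contribution:
A: 458 × (2.32/17.2)² = 8.333 mR/h
B: 164 × (1.20/12.0)² = 1.640 mR/h
C: 7.31 × (2.60/22.3)² = 0.09937 mR/h
Total = 8.333 + 1.640 + 0.09937 = 10.07 mR/h.

10.1 mR/h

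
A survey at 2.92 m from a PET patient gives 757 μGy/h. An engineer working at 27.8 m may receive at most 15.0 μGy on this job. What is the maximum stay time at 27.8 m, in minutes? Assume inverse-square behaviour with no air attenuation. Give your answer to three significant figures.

108 min

Applying the 1/r² law, rate at 27.8 m:
(2.92/27.8)² = 0.01103, so 757 × 0.01103 = 8.350 μGy/h.
Stay time = 15.0 μGy ÷ 8.350 μGy/h = 1.796 h = 107.8 min.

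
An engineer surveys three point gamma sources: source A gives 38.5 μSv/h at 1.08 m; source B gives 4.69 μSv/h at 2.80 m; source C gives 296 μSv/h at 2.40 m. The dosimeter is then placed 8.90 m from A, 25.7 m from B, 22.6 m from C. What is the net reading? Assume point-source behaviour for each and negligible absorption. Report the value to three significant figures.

3.96 μSv/h

By superposition, sum each source's inverse-square contribution:
A: 38.5 × (1.08/8.90)² = 0.5669 μSv/h
B: 4.69 × (2.80/25.7)² = 0.05567 μSv/h
C: 296 × (2.40/22.6)² = 3.338 μSv/h
Total = 0.5669 + 0.05567 + 3.338 = 3.961 μSv/h.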